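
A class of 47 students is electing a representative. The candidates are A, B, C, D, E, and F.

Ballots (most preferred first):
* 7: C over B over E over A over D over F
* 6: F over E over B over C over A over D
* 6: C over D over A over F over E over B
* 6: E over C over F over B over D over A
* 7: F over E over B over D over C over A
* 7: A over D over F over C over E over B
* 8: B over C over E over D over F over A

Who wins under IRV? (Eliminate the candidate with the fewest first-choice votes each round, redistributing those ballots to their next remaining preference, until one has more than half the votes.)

C

Round 1: A 7, B 8, C 13, D 0, E 6, F 13. D eliminated.
Round 2: A 7, B 8, C 13, E 6, F 13. E eliminated.
Round 3: A 7, B 8, C 19, F 13. A eliminated.
Round 4: B 8, C 19, F 20. B eliminated.
Round 5: C 27, F 20. C has a majority (≥24).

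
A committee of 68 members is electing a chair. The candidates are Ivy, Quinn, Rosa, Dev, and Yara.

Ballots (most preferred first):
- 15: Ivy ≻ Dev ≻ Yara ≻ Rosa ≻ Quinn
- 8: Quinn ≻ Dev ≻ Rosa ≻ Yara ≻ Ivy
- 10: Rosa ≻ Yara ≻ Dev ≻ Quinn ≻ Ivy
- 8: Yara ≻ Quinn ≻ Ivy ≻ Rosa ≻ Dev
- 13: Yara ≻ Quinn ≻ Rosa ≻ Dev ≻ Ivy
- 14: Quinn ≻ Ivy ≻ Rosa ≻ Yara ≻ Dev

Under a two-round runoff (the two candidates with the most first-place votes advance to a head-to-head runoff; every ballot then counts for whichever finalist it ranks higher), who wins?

Yara

Round 1 first-place votes: Ivy 15, Quinn 22, Rosa 10, Dev 0, Yara 21. Quinn and Yara advance.
Runoff: Quinn is ranked above Yara on 22 ballots, Yara above Quinn on 46.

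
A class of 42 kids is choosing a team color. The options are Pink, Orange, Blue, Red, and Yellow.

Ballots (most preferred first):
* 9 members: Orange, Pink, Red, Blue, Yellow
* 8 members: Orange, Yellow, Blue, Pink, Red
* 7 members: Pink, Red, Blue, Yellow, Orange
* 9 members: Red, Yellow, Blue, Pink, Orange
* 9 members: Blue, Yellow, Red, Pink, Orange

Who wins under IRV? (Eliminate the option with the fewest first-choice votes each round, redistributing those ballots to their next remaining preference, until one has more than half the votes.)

Round 1: Pink 7, Orange 17, Blue 9, Red 9, Yellow 0. Yellow eliminated.
Round 2: Pink 7, Orange 17, Blue 9, Red 9. Pink eliminated.
Round 3: Orange 17, Blue 9, Red 16. Blue eliminated.
Round 4: Orange 17, Red 25. Red has a majority (≥22).

Red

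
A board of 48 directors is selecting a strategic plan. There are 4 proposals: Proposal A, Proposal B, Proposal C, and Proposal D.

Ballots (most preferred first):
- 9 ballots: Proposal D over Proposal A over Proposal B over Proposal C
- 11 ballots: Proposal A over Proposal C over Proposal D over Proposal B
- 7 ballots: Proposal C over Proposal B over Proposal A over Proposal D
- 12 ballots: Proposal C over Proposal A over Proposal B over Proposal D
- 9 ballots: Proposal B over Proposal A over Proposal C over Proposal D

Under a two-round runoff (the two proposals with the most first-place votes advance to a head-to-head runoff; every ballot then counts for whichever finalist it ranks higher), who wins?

Round 1 first-place votes: Proposal A 11, Proposal B 9, Proposal C 19, Proposal D 9. Proposal C and Proposal A advance.
Runoff: Proposal C is ranked above Proposal A on 19 ballots, Proposal A above Proposal C on 29.

Proposal A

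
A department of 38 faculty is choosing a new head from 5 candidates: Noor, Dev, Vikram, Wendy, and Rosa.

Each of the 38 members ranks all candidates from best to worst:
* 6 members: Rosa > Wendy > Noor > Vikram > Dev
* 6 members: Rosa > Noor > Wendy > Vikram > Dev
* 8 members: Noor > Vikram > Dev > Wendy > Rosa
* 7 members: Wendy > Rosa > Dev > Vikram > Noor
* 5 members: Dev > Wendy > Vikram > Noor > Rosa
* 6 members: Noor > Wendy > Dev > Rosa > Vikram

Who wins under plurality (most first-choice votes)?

Noor

First-place votes: Noor 14, Dev 5, Vikram 0, Wendy 7, Rosa 12.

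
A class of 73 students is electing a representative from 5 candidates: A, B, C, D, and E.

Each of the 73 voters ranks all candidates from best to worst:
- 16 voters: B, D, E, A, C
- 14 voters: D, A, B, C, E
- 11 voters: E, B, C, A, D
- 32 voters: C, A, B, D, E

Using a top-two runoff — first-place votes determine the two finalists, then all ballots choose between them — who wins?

Round 1 first-place votes: A 0, B 16, C 32, D 14, E 11. C and B advance.
Runoff: C is ranked above B on 32 ballots, B above C on 41.

B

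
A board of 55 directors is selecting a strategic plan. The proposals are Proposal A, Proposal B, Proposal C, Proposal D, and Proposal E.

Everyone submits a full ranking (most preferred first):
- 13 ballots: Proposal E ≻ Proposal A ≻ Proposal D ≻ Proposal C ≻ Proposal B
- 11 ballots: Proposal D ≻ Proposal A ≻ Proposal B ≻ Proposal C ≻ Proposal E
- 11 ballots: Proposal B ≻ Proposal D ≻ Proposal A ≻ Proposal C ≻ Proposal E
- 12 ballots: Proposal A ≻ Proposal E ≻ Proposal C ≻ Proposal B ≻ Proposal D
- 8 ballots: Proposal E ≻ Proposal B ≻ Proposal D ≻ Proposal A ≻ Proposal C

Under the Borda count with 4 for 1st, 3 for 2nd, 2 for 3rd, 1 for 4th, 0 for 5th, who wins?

Proposal A: 13×3 + 11×3 + 11×2 + 12×4 + 8×1 = 150
Proposal B: 13×0 + 11×2 + 11×4 + 12×1 + 8×3 = 102
Proposal C: 13×1 + 11×1 + 11×1 + 12×2 + 8×0 = 59
Proposal D: 13×2 + 11×4 + 11×3 + 12×0 + 8×2 = 119
Proposal E: 13×4 + 11×0 + 11×0 + 12×3 + 8×4 = 120

Proposal A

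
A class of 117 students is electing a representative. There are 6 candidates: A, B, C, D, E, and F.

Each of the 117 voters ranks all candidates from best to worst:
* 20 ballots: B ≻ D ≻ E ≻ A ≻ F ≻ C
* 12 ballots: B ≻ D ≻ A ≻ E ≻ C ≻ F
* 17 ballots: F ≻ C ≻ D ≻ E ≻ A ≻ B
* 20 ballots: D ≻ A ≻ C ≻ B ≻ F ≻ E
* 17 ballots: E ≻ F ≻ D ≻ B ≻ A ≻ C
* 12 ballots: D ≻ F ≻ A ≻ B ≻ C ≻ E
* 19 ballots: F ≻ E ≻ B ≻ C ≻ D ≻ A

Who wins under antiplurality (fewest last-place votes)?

Last-place votes: A 19, B 17, C 37, D 0, E 32, F 12.

D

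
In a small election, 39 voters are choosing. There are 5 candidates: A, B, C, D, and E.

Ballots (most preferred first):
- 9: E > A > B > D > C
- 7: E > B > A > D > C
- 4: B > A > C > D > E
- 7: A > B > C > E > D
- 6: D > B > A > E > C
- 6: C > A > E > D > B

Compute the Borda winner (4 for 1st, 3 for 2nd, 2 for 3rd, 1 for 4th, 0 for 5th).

A

A: 9×3 + 7×2 + 4×3 + 7×4 + 6×2 + 6×3 = 111
B: 9×2 + 7×3 + 4×4 + 7×3 + 6×3 + 6×0 = 94
C: 9×0 + 7×0 + 4×2 + 7×2 + 6×0 + 6×4 = 46
D: 9×1 + 7×1 + 4×1 + 7×0 + 6×4 + 6×1 = 50
E: 9×4 + 7×4 + 4×0 + 7×1 + 6×1 + 6×2 = 89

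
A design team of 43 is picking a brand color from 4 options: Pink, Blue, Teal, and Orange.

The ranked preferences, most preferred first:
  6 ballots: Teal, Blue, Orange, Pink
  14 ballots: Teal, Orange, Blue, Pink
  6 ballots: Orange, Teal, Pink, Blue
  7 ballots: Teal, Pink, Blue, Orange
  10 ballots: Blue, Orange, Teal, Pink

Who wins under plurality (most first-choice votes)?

Teal

First-place votes: Pink 0, Blue 10, Teal 27, Orange 6.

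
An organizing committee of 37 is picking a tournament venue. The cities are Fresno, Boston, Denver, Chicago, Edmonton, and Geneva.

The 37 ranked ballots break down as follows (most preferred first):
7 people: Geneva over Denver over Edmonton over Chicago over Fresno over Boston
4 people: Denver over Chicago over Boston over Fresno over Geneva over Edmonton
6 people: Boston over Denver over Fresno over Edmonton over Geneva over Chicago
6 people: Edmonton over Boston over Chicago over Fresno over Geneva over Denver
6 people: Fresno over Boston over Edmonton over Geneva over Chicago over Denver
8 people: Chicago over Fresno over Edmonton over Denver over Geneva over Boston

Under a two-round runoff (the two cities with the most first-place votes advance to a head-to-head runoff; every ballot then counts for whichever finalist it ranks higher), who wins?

Geneva

Round 1 first-place votes: Fresno 6, Boston 6, Denver 4, Chicago 8, Edmonton 6, Geneva 7. Chicago and Geneva advance.
Runoff: Chicago is ranked above Geneva on 18 ballots, Geneva above Chicago on 19.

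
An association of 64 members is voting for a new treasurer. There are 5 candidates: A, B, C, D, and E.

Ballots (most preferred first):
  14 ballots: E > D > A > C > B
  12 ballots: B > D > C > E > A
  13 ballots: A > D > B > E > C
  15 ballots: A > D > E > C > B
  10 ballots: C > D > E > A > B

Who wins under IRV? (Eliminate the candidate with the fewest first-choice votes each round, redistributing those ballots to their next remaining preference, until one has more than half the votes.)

Round 1: A 28, B 12, C 10, D 0, E 14. D eliminated.
Round 2: A 28, B 12, C 10, E 14. C eliminated.
Round 3: A 28, B 12, E 24. B eliminated.
Round 4: A 28, E 36. E has a majority (≥33).

E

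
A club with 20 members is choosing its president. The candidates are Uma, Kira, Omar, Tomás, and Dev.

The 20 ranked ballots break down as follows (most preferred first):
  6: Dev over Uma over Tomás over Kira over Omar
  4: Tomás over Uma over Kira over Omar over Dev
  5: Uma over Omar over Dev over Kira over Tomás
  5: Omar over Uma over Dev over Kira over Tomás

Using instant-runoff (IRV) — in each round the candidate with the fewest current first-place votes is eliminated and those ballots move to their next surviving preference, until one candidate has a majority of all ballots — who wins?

Uma

Round 1: Uma 5, Kira 0, Omar 5, Tomás 4, Dev 6. Kira eliminated.
Round 2: Uma 5, Omar 5, Tomás 4, Dev 6. Tomás eliminated.
Round 3: Uma 9, Omar 5, Dev 6. Omar eliminated.
Round 4: Uma 14, Dev 6. Uma has a majority (≥11).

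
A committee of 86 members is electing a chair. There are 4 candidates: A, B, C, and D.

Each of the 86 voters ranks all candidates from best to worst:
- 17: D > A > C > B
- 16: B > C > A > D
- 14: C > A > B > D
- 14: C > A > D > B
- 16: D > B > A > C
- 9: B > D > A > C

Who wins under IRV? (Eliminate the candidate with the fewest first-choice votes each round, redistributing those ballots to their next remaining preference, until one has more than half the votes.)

C

Round 1: A 0, B 25, C 28, D 33. A eliminated.
Round 2: B 25, C 28, D 33. B eliminated.
Round 3: C 44, D 42. C has a majority (≥44).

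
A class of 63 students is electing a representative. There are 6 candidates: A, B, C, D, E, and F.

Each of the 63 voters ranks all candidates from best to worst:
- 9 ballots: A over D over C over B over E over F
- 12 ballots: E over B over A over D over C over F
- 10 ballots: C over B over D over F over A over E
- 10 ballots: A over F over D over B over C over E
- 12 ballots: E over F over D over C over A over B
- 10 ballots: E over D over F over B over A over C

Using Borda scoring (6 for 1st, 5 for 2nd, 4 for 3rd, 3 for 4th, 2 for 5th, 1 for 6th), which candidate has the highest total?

D

A: 9×6 + 12×4 + 10×2 + 10×6 + 12×2 + 10×2 = 226
B: 9×3 + 12×5 + 10×5 + 10×3 + 12×1 + 10×3 = 209
C: 9×4 + 12×2 + 10×6 + 10×2 + 12×3 + 10×1 = 186
D: 9×5 + 12×3 + 10×4 + 10×4 + 12×4 + 10×5 = 259
E: 9×2 + 12×6 + 10×1 + 10×1 + 12×6 + 10×6 = 242
F: 9×1 + 12×1 + 10×3 + 10×5 + 12×5 + 10×4 = 201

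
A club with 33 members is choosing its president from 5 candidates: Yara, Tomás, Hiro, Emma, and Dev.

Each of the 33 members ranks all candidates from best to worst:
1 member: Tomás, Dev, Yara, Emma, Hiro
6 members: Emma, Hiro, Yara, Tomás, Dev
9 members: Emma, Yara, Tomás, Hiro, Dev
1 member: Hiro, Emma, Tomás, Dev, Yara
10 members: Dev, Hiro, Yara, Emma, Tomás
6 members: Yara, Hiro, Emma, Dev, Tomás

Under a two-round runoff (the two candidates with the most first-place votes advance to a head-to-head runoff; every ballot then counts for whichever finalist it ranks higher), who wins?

Round 1 first-place votes: Yara 6, Tomás 1, Hiro 1, Emma 15, Dev 10. Emma and Dev advance.
Runoff: Emma is ranked above Dev on 22 ballots, Dev above Emma on 11.

Emma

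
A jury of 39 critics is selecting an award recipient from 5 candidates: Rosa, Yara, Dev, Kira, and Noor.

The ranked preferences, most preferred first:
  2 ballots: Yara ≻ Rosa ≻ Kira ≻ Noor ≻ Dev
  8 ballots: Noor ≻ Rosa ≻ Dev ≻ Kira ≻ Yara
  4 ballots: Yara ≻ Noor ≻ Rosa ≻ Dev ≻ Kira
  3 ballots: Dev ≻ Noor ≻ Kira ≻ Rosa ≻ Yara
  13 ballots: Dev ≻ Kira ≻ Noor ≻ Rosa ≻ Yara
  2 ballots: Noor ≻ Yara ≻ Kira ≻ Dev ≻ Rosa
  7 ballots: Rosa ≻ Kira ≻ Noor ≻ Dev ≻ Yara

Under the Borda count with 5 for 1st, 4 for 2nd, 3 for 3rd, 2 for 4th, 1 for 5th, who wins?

Rosa: 2×4 + 8×4 + 4×3 + 3×2 + 13×2 + 2×1 + 7×5 = 121
Yara: 2×5 + 8×1 + 4×5 + 3×1 + 13×1 + 2×4 + 7×1 = 69
Dev: 2×1 + 8×3 + 4×2 + 3×5 + 13×5 + 2×2 + 7×2 = 132
Kira: 2×3 + 8×2 + 4×1 + 3×3 + 13×4 + 2×3 + 7×4 = 121
Noor: 2×2 + 8×5 + 4×4 + 3×4 + 13×3 + 2×5 + 7×3 = 142

Noor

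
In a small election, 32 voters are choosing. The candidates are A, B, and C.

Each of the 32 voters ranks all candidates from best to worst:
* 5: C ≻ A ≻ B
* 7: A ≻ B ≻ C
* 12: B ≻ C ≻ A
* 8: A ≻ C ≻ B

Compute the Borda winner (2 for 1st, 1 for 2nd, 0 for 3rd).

A: 5×1 + 7×2 + 12×0 + 8×2 = 35
B: 5×0 + 7×1 + 12×2 + 8×0 = 31
C: 5×2 + 7×0 + 12×1 + 8×1 = 30

A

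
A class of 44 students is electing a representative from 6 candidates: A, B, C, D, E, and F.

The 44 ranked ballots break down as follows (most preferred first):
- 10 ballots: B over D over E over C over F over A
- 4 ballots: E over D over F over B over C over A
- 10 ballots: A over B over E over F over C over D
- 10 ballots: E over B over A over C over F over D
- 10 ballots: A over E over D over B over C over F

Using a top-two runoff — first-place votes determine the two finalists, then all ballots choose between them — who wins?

E

Round 1 first-place votes: A 20, B 10, C 0, D 0, E 14, F 0. A and E advance.
Runoff: A is ranked above E on 20 ballots, E above A on 24.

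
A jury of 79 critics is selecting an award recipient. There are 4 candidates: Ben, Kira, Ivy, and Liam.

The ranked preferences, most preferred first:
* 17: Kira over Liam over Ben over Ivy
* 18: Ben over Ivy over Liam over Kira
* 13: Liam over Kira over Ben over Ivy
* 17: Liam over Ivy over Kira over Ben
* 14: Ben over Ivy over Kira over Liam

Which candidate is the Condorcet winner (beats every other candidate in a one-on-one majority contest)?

Liam

Liam vs Ben: 47–32
Liam vs Kira: 48–31
Liam vs Ivy: 47–32
Liam beats every other candidate.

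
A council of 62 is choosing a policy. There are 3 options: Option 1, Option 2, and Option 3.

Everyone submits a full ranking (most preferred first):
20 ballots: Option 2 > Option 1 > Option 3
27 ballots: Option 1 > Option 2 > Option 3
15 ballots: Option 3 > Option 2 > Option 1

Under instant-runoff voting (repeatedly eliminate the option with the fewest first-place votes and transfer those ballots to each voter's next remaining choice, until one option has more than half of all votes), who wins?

Option 2

Round 1: Option 1 27, Option 2 20, Option 3 15. Option 3 eliminated.
Round 2: Option 1 27, Option 2 35. Option 2 has a majority (≥32).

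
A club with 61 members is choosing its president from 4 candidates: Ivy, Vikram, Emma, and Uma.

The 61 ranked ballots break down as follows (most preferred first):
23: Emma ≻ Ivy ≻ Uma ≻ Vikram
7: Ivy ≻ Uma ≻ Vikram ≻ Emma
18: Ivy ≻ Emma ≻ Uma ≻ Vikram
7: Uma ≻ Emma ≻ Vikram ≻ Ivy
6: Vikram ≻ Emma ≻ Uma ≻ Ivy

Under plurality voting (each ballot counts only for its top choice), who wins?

First-place votes: Ivy 25, Vikram 6, Emma 23, Uma 7.

Ivy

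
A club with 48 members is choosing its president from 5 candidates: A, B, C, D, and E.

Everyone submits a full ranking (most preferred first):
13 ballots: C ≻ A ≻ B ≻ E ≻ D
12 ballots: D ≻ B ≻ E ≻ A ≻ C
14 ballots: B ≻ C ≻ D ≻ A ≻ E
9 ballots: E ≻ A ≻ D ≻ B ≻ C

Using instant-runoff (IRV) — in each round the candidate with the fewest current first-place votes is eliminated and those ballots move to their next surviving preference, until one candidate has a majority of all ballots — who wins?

B

Round 1: A 0, B 14, C 13, D 12, E 9. A eliminated.
Round 2: B 14, C 13, D 12, E 9. E eliminated.
Round 3: B 14, C 13, D 21. C eliminated.
Round 4: B 27, D 21. B has a majority (≥25).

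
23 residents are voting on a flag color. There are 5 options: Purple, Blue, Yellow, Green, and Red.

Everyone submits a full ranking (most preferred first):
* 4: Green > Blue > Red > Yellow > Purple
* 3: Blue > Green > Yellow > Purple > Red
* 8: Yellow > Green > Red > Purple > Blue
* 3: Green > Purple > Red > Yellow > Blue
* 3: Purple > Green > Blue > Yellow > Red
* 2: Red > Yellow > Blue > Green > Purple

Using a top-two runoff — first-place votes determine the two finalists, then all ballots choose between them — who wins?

Round 1 first-place votes: Purple 3, Blue 3, Yellow 8, Green 7, Red 2. Yellow and Green advance.
Runoff: Yellow is ranked above Green on 10 ballots, Green above Yellow on 13.

Green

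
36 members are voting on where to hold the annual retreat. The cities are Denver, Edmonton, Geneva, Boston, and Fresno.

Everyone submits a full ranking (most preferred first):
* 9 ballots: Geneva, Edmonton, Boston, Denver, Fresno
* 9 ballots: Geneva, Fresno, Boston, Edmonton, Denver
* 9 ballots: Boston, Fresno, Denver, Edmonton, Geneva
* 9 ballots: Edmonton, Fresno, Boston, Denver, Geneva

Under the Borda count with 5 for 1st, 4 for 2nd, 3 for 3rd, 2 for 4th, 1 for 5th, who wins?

Boston

Denver: 9×2 + 9×1 + 9×3 + 9×2 = 72
Edmonton: 9×4 + 9×2 + 9×2 + 9×5 = 117
Geneva: 9×5 + 9×5 + 9×1 + 9×1 = 108
Boston: 9×3 + 9×3 + 9×5 + 9×3 = 126
Fresno: 9×1 + 9×4 + 9×4 + 9×4 = 117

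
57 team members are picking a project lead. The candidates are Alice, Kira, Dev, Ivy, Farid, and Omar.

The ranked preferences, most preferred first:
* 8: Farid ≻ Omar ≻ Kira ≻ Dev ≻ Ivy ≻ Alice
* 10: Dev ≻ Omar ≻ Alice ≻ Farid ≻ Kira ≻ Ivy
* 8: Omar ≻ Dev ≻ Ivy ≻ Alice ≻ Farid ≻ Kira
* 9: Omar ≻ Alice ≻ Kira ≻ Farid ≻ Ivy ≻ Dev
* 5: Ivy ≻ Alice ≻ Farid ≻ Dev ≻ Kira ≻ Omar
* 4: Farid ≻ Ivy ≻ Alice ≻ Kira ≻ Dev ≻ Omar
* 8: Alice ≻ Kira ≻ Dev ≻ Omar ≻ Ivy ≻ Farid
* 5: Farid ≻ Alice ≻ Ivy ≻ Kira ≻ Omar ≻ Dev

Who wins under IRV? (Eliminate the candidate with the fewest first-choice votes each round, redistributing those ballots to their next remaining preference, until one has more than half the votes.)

Round 1: Alice 8, Kira 0, Dev 10, Ivy 5, Farid 17, Omar 17. Kira eliminated.
Round 2: Alice 8, Dev 10, Ivy 5, Farid 17, Omar 17. Ivy eliminated.
Round 3: Alice 13, Dev 10, Farid 17, Omar 17. Dev eliminated.
Round 4: Alice 13, Farid 17, Omar 27. Alice eliminated.
Round 5: Farid 22, Omar 35. Omar has a majority (≥29).

Omar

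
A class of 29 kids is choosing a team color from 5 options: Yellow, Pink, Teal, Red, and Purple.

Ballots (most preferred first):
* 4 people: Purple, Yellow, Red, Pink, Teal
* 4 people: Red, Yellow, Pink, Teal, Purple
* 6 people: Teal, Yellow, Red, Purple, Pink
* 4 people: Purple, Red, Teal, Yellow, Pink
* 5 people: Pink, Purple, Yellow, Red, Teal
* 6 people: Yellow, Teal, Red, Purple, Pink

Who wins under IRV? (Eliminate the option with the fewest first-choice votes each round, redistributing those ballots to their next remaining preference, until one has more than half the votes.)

Round 1: Yellow 6, Pink 5, Teal 6, Red 4, Purple 8. Red eliminated.
Round 2: Yellow 10, Pink 5, Teal 6, Purple 8. Pink eliminated.
Round 3: Yellow 10, Teal 6, Purple 13. Teal eliminated.
Round 4: Yellow 16, Purple 13. Yellow has a majority (≥15).

Yellow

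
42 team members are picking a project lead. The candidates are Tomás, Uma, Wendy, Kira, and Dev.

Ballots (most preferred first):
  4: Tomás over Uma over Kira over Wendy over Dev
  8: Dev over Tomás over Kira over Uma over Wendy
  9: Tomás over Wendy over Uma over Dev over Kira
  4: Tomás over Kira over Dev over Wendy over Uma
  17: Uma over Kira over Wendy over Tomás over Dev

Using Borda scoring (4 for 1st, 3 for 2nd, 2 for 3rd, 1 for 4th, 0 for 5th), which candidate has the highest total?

Tomás

Tomás: 4×4 + 8×3 + 9×4 + 4×4 + 17×1 = 109
Uma: 4×3 + 8×1 + 9×2 + 4×0 + 17×4 = 106
Wendy: 4×1 + 8×0 + 9×3 + 4×1 + 17×2 = 69
Kira: 4×2 + 8×2 + 9×0 + 4×3 + 17×3 = 87
Dev: 4×0 + 8×4 + 9×1 + 4×2 + 17×0 = 49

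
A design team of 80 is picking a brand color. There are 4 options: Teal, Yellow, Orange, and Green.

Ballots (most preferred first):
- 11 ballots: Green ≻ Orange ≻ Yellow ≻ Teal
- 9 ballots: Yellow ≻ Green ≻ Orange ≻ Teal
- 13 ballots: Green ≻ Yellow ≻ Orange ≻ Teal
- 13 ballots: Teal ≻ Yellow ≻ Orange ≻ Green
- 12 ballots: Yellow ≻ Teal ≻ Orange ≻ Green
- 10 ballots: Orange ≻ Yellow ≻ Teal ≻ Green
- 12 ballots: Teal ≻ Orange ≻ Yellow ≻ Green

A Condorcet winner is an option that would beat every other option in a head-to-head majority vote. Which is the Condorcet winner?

Yellow

Yellow vs Teal: 55–25
Yellow vs Orange: 47–33
Yellow vs Green: 56–24
Yellow beats every other option.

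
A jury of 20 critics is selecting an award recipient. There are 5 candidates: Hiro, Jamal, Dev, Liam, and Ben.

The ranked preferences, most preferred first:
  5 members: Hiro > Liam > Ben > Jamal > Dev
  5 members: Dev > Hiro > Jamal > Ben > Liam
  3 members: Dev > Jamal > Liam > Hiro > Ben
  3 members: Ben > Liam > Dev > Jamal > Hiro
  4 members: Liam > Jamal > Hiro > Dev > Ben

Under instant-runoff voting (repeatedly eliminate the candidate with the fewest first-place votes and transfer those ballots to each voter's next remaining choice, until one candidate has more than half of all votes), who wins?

Round 1: Hiro 5, Jamal 0, Dev 8, Liam 4, Ben 3. Jamal eliminated.
Round 2: Hiro 5, Dev 8, Liam 4, Ben 3. Ben eliminated.
Round 3: Hiro 5, Dev 8, Liam 7. Hiro eliminated.
Round 4: Dev 8, Liam 12. Liam has a majority (≥11).

Liam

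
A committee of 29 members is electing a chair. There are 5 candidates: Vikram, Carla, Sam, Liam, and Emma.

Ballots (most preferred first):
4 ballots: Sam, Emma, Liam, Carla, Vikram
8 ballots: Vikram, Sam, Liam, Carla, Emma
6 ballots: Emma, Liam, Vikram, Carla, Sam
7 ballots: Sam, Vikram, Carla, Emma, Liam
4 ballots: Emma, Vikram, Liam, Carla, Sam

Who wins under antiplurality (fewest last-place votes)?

Carla

Last-place votes: Vikram 4, Carla 0, Sam 10, Liam 7, Emma 8.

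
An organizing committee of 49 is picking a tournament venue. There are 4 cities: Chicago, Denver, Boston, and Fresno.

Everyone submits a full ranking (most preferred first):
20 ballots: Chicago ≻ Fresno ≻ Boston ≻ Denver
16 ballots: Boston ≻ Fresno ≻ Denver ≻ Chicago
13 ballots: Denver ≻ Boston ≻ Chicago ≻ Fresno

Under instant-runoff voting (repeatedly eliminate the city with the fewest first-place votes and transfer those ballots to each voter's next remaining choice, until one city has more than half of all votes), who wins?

Round 1: Chicago 20, Denver 13, Boston 16, Fresno 0. Fresno eliminated.
Round 2: Chicago 20, Denver 13, Boston 16. Denver eliminated.
Round 3: Chicago 20, Boston 29. Boston has a majority (≥25).

Boston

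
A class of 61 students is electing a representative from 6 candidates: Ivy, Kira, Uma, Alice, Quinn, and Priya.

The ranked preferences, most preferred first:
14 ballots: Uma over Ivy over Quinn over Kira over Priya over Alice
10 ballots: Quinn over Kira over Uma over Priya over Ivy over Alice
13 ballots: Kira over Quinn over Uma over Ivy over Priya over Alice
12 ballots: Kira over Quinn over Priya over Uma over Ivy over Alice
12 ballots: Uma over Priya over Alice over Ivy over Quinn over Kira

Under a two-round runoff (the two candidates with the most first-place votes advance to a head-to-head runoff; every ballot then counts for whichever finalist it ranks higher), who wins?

Round 1 first-place votes: Ivy 0, Kira 25, Uma 26, Alice 0, Quinn 10, Priya 0. Uma and Kira advance.
Runoff: Uma is ranked above Kira on 26 ballots, Kira above Uma on 35.

Kira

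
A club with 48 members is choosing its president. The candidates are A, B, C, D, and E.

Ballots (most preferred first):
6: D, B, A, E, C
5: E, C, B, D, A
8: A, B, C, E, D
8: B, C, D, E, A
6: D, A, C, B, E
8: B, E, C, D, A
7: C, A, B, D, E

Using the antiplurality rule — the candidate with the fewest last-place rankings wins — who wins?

Last-place votes: A 21, B 0, C 6, D 8, E 13.

B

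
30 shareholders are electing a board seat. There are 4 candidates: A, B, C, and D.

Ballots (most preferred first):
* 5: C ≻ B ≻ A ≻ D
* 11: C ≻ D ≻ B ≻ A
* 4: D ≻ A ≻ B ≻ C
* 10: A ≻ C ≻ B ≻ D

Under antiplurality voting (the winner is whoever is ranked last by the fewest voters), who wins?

Last-place votes: A 11, B 0, C 4, D 15.

B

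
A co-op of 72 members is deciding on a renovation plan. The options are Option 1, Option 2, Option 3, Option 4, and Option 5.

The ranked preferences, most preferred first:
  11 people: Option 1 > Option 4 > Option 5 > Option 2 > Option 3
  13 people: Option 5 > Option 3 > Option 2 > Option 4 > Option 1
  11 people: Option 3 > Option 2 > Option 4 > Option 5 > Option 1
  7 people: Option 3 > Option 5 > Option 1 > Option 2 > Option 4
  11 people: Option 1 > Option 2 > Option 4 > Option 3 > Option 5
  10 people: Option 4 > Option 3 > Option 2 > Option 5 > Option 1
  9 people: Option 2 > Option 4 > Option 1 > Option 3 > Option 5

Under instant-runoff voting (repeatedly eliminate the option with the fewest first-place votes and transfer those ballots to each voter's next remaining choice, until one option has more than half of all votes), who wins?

Round 1: Option 1 22, Option 2 9, Option 3 18, Option 4 10, Option 5 13. Option 2 eliminated.
Round 2: Option 1 22, Option 3 18, Option 4 19, Option 5 13. Option 5 eliminated.
Round 3: Option 1 22, Option 3 31, Option 4 19. Option 4 eliminated.
Round 4: Option 1 31, Option 3 41. Option 3 has a majority (≥37).

Option 3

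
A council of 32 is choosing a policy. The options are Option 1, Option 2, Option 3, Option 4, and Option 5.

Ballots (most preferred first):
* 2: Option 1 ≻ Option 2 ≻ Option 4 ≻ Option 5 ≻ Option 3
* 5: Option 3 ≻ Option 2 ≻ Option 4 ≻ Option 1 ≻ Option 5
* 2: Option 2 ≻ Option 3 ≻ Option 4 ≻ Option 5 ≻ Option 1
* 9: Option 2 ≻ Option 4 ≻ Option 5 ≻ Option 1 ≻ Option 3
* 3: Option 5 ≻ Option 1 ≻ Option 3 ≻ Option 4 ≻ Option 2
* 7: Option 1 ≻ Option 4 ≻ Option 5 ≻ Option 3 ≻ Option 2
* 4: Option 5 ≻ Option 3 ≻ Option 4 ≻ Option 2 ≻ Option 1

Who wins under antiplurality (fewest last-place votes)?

Last-place votes: Option 1 6, Option 2 10, Option 3 11, Option 4 0, Option 5 5.

Option 4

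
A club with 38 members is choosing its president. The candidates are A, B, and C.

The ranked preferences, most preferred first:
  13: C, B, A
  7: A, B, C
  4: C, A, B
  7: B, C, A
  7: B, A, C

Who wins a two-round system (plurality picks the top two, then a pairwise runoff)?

Round 1 first-place votes: A 7, B 14, C 17. C and B advance.
Runoff: C is ranked above B on 17 ballots, B above C on 21.

B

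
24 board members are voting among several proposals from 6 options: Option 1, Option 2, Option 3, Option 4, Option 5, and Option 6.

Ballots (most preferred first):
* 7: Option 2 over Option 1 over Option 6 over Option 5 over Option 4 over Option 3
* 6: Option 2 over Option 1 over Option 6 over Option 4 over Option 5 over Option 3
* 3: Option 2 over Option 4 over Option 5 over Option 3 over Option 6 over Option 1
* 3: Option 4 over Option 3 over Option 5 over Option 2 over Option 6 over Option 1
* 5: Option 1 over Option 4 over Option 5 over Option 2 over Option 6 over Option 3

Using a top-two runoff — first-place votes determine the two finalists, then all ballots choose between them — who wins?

Option 2

Round 1 first-place votes: Option 1 5, Option 2 16, Option 3 0, Option 4 3, Option 5 0, Option 6 0. Option 2 and Option 1 advance.
Runoff: Option 2 is ranked above Option 1 on 19 ballots, Option 1 above Option 2 on 5.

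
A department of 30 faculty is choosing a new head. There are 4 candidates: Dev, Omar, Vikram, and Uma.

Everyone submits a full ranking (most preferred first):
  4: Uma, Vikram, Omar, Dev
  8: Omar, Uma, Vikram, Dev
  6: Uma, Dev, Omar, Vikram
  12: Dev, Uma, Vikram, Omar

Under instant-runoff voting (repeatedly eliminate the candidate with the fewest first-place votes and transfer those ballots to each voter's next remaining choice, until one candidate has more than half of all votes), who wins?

Uma

Round 1: Dev 12, Omar 8, Vikram 0, Uma 10. Vikram eliminated.
Round 2: Dev 12, Omar 8, Uma 10. Omar eliminated.
Round 3: Dev 12, Uma 18. Uma has a majority (≥16).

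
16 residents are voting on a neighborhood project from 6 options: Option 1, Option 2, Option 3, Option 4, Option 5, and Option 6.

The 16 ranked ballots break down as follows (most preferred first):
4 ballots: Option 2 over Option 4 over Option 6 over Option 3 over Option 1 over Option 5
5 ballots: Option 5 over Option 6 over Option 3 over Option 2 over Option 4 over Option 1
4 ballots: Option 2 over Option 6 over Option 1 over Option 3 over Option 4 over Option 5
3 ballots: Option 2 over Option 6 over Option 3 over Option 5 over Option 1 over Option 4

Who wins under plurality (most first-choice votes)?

First-place votes: Option 1 0, Option 2 11, Option 3 0, Option 4 0, Option 5 5, Option 6 0.

Option 2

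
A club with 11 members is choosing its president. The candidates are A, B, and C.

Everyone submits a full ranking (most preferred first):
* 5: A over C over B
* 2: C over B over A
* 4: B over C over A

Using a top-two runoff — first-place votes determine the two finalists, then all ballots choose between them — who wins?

Round 1 first-place votes: A 5, B 4, C 2. A and B advance.
Runoff: A is ranked above B on 5 ballots, B above A on 6.

B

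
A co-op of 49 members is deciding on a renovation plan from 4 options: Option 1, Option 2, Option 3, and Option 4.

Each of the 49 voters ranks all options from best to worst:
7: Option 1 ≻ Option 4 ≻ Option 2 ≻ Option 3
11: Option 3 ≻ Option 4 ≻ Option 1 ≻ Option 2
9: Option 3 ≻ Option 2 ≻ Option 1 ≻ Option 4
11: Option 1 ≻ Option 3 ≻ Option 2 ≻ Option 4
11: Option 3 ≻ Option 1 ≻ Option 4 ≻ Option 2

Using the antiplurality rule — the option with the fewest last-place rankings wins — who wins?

Option 1

Last-place votes: Option 1 0, Option 2 22, Option 3 7, Option 4 20.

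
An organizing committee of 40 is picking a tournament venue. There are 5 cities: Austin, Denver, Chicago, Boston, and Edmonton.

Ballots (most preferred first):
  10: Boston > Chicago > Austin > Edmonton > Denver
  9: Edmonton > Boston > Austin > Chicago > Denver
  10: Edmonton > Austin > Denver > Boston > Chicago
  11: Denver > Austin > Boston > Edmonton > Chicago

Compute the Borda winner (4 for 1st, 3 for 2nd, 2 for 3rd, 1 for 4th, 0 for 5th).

Austin: 10×2 + 9×2 + 10×3 + 11×3 = 101
Denver: 10×0 + 9×0 + 10×2 + 11×4 = 64
Chicago: 10×3 + 9×1 + 10×0 + 11×0 = 39
Boston: 10×4 + 9×3 + 10×1 + 11×2 = 99
Edmonton: 10×1 + 9×4 + 10×4 + 11×1 = 97

Austin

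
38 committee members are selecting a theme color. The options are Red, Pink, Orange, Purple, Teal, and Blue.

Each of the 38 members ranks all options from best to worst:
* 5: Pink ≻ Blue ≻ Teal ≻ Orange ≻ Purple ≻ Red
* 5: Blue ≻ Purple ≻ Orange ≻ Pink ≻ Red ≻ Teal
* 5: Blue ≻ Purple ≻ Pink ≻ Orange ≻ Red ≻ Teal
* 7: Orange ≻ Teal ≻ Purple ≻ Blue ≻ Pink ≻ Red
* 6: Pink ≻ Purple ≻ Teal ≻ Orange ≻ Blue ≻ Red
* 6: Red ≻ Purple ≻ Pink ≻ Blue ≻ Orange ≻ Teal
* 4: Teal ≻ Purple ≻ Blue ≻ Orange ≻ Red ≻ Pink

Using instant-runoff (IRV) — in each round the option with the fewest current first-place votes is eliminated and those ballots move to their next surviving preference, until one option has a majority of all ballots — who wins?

Blue

Round 1: Red 6, Pink 11, Orange 7, Purple 0, Teal 4, Blue 10. Purple eliminated.
Round 2: Red 6, Pink 11, Orange 7, Teal 4, Blue 10. Teal eliminated.
Round 3: Red 6, Pink 11, Orange 7, Blue 14. Red eliminated.
Round 4: Pink 17, Orange 7, Blue 14. Orange eliminated.
Round 5: Pink 17, Blue 21. Blue has a majority (≥20).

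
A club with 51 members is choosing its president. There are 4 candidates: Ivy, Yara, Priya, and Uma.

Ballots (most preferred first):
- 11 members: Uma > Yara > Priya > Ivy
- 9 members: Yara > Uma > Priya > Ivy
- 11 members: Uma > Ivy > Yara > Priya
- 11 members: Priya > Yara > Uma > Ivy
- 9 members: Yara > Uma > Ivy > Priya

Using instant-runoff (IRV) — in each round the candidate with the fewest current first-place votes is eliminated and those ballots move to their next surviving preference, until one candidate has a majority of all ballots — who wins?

Round 1: Ivy 0, Yara 18, Priya 11, Uma 22. Ivy eliminated.
Round 2: Yara 18, Priya 11, Uma 22. Priya eliminated.
Round 3: Yara 29, Uma 22. Yara has a majority (≥26).

Yara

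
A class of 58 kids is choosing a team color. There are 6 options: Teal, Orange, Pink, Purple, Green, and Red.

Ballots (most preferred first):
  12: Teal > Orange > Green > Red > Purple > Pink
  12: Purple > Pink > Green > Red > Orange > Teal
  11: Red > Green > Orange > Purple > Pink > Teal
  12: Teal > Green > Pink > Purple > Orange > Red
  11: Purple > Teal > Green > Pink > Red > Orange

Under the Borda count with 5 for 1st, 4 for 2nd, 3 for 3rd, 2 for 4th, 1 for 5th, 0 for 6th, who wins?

Green

Teal: 12×5 + 12×0 + 11×0 + 12×5 + 11×4 = 164
Orange: 12×4 + 12×1 + 11×3 + 12×1 + 11×0 = 105
Pink: 12×0 + 12×4 + 11×1 + 12×3 + 11×2 = 117
Purple: 12×1 + 12×5 + 11×2 + 12×2 + 11×5 = 173
Green: 12×3 + 12×3 + 11×4 + 12×4 + 11×3 = 197
Red: 12×2 + 12×2 + 11×5 + 12×0 + 11×1 = 114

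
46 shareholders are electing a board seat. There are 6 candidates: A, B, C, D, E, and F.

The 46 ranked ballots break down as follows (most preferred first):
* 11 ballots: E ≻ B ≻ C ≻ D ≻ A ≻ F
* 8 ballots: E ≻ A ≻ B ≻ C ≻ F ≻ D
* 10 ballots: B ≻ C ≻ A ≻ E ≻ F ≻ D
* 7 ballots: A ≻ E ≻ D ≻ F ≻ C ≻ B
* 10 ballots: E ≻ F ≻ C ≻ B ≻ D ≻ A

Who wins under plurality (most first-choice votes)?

E

First-place votes: A 7, B 10, C 0, D 0, E 29, F 0.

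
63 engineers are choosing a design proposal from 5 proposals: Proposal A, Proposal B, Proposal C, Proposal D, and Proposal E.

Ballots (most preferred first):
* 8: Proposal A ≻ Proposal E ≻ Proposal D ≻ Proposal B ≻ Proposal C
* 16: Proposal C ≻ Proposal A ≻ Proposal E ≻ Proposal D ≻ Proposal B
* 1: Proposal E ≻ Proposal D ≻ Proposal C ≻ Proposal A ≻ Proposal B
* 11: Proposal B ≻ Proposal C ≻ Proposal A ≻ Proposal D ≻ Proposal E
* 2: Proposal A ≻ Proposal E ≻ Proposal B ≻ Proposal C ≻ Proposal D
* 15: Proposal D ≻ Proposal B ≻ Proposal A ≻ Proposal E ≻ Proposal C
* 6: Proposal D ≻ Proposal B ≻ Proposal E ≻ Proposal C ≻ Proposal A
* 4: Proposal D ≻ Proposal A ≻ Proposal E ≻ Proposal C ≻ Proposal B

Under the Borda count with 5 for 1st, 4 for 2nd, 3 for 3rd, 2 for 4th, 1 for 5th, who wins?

Proposal A: 8×5 + 16×4 + 1×2 + 11×3 + 2×5 + 15×3 + 6×1 + 4×4 = 216
Proposal B: 8×2 + 16×1 + 1×1 + 11×5 + 2×3 + 15×4 + 6×4 + 4×1 = 182
Proposal C: 8×1 + 16×5 + 1×3 + 11×4 + 2×2 + 15×1 + 6×2 + 4×2 = 174
Proposal D: 8×3 + 16×2 + 1×4 + 11×2 + 2×1 + 15×5 + 6×5 + 4×5 = 209
Proposal E: 8×4 + 16×3 + 1×5 + 11×1 + 2×4 + 15×2 + 6×3 + 4×3 = 164

Proposal A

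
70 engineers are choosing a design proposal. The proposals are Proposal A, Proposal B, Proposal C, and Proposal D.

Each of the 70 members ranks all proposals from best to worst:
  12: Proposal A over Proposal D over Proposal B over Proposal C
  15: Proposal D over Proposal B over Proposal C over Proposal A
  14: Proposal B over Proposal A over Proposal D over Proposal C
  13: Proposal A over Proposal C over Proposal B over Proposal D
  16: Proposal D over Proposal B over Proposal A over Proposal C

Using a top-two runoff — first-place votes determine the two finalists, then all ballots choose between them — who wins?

Round 1 first-place votes: Proposal A 25, Proposal B 14, Proposal C 0, Proposal D 31. Proposal D and Proposal A advance.
Runoff: Proposal D is ranked above Proposal A on 31 ballots, Proposal A above Proposal D on 39.

Proposal A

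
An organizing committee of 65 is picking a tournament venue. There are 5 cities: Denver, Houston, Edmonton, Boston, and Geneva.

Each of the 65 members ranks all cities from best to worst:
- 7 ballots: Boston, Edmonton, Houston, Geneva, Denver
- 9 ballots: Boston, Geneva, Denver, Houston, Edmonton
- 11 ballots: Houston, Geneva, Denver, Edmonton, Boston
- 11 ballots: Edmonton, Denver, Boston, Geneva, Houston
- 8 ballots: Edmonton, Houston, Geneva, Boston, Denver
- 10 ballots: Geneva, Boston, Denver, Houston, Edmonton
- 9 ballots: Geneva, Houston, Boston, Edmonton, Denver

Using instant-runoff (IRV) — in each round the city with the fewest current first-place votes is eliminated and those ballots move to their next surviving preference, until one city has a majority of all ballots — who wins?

Geneva

Round 1: Denver 0, Houston 11, Edmonton 19, Boston 16, Geneva 19. Denver eliminated.
Round 2: Houston 11, Edmonton 19, Boston 16, Geneva 19. Houston eliminated.
Round 3: Edmonton 19, Boston 16, Geneva 30. Boston eliminated.
Round 4: Edmonton 26, Geneva 39. Geneva has a majority (≥33).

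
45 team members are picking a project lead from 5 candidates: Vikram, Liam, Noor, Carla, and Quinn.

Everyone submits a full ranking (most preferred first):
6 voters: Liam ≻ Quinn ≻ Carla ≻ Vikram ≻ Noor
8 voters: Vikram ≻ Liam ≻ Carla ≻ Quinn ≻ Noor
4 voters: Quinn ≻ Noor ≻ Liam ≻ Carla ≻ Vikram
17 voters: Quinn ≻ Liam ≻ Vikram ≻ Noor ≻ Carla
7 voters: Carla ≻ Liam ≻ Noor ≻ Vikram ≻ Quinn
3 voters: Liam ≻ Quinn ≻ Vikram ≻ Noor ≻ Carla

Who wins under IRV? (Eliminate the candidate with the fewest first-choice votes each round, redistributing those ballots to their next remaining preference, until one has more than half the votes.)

Round 1: Vikram 8, Liam 9, Noor 0, Carla 7, Quinn 21. Noor eliminated.
Round 2: Vikram 8, Liam 9, Carla 7, Quinn 21. Carla eliminated.
Round 3: Vikram 8, Liam 16, Quinn 21. Vikram eliminated.
Round 4: Liam 24, Quinn 21. Liam has a majority (≥23).

Liam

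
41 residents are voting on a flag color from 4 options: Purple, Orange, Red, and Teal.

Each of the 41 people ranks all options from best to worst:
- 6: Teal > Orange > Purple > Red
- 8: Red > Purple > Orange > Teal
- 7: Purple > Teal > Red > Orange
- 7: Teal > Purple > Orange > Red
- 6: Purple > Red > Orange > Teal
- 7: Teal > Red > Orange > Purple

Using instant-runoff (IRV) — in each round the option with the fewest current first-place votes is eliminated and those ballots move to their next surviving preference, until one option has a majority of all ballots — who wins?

Round 1: Purple 13, Orange 0, Red 8, Teal 20. Orange eliminated.
Round 2: Purple 13, Red 8, Teal 20. Red eliminated.
Round 3: Purple 21, Teal 20. Purple has a majority (≥21).

Purple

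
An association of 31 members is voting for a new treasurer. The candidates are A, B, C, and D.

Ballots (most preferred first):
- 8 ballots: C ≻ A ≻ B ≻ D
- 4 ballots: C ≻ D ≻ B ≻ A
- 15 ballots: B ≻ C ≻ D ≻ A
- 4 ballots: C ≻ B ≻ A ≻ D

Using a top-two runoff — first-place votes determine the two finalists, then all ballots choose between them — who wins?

C

Round 1 first-place votes: A 0, B 15, C 16, D 0. C and B advance.
Runoff: C is ranked above B on 16 ballots, B above C on 15.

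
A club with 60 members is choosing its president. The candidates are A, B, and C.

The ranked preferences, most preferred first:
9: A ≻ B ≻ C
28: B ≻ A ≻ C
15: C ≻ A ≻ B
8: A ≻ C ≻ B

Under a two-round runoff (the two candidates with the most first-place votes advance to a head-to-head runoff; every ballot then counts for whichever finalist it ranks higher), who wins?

Round 1 first-place votes: A 17, B 28, C 15. B and A advance.
Runoff: B is ranked above A on 28 ballots, A above B on 32.

A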